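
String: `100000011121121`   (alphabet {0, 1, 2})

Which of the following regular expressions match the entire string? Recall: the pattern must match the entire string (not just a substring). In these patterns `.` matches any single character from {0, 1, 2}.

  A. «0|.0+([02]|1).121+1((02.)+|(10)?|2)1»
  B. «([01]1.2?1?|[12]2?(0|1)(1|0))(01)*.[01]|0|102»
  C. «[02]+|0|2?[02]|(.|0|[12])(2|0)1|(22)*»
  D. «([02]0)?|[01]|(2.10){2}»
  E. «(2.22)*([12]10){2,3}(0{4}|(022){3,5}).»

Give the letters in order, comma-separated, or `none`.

A → match
B → no match
C → no match
D → no match
E → no match

A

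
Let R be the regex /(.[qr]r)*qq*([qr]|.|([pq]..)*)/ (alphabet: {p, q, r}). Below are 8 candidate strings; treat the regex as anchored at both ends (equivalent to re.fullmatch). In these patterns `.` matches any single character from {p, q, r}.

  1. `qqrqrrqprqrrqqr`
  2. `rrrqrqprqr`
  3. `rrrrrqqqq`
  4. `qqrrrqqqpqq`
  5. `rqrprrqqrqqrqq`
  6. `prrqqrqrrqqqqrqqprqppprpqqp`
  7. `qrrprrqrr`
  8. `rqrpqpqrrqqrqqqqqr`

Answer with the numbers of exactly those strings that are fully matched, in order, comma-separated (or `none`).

1 → no match
2 → no match
3 → no match
4 → no match
5 → match
6 → match
7 → no match
8 → no match

5, 6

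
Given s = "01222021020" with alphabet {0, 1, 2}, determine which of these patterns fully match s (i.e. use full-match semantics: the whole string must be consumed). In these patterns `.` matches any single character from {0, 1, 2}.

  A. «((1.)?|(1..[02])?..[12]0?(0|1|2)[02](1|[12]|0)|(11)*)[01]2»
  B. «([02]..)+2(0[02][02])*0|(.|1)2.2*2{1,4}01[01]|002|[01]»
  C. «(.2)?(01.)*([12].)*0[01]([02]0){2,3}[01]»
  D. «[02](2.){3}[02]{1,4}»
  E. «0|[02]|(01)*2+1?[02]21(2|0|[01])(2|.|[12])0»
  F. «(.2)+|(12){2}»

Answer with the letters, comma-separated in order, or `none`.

A → no match — must end with "2"
B → match
C → no match
D → no match
E → match
F → no match

B, E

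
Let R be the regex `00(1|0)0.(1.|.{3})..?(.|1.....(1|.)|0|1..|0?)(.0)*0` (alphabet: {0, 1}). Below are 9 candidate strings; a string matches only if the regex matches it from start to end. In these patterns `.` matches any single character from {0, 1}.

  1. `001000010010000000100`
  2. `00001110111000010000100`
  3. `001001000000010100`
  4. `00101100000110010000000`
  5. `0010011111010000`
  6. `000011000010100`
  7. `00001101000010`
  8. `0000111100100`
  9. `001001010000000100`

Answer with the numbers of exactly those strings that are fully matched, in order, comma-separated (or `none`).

1 → match
2 → match
3 → match
4 → no match
5 → match
6 → match
7 → no match
8 → match
9 → match

1, 2, 3, 5, 6, 8, 9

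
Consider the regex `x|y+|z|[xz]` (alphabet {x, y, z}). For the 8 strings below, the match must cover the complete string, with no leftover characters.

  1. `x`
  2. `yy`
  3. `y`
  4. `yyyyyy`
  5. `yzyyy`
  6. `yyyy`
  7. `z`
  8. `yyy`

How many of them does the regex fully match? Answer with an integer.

1. `x` → match
2. `yy` → match
3. `y` → match
4. `yyyyyy` → match
5. `yzyyy` → no match
6. `yyyy` → match
7. `z` → match
8. `yyy` → match
Total matched: 7

7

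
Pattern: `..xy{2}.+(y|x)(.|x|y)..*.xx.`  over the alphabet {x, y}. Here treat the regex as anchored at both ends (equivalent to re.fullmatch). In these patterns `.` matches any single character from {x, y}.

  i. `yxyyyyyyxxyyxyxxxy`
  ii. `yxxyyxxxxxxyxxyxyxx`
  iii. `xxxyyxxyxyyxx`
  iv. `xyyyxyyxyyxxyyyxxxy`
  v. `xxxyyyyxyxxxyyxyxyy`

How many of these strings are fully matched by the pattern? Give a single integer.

0

i → no match
ii → no match
iii → no match
iv → no match
v → no match
Total matched: 0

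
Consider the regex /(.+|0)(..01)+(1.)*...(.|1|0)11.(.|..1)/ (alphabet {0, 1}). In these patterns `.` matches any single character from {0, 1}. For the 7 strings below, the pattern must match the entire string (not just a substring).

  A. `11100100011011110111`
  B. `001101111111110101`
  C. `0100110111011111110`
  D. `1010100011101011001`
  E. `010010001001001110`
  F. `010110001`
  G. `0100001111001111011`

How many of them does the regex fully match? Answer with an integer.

4

A → match
B → match
C → match
D → no match
E → no match
F → no match
G → match
Total matched: 4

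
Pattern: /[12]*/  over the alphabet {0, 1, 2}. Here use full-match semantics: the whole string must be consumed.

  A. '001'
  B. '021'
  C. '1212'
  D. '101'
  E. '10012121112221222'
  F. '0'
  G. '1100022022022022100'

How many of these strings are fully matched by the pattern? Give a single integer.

1

A → no match
B → no match
C → match
D → no match
E → no match
F → no match
G → no match
Total matched: 1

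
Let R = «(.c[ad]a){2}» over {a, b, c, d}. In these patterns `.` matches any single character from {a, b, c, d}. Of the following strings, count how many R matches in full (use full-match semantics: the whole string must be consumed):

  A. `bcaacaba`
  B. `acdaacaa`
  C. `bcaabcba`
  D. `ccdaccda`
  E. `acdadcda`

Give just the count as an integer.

A → no match
B → match
C → no match
D → match
E → match
Total matched: 3

3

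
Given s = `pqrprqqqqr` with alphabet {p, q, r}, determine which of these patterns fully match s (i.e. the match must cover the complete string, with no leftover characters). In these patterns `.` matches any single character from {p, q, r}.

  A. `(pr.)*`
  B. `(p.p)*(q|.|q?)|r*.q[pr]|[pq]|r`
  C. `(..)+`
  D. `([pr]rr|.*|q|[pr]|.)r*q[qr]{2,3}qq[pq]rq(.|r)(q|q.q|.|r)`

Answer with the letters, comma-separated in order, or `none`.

C

A → no match
B → no match
C → match
D → no match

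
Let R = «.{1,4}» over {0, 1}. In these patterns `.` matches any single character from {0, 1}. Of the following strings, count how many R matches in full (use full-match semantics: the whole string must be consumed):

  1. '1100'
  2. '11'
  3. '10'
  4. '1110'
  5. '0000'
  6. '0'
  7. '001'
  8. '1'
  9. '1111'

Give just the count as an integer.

1 → match
2 → match
3 → match
4 → match
5 → match
6 → match
7 → match
8 → match
9 → match
Total matched: 9

9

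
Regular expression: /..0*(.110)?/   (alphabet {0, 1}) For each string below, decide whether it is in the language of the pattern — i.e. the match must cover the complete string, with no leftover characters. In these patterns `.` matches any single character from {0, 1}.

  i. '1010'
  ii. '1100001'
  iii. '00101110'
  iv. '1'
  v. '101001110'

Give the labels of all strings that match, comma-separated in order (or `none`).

none

i. '1010' → no match
ii. '1100001' → no match
iii. '00101110' → no match
iv. '1' → no match
v. '101001110' → no match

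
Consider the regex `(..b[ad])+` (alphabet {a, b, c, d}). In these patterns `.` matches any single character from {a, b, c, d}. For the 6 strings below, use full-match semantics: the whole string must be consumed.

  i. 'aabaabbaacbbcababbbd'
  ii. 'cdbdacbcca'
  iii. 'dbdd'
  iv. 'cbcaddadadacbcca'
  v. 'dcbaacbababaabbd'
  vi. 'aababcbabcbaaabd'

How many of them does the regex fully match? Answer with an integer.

i → no match
ii → no match
iii → no match
iv → no match
v → match
vi → match
Total matched: 2

2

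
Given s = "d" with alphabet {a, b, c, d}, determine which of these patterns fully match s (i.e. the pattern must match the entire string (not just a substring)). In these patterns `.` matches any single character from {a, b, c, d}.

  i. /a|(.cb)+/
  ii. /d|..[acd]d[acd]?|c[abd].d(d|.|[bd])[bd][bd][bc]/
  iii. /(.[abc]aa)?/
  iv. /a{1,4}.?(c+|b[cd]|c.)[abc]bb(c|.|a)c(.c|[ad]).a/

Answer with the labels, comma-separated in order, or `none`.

i → no match
ii → match
iii → no match
iv → no match — must start with "a"

ii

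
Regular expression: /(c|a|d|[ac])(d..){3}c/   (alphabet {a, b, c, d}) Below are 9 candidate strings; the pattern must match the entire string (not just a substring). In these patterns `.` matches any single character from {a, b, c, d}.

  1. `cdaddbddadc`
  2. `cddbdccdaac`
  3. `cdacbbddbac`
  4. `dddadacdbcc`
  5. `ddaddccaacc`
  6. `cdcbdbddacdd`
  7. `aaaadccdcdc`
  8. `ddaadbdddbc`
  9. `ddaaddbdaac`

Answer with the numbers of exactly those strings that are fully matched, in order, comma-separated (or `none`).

1, 2, 4, 8, 9

1 → match
2 → match
3 → no match
4 → match
5 → no match
6 → no match — must end with `c`
7 → no match
8 → match
9 → match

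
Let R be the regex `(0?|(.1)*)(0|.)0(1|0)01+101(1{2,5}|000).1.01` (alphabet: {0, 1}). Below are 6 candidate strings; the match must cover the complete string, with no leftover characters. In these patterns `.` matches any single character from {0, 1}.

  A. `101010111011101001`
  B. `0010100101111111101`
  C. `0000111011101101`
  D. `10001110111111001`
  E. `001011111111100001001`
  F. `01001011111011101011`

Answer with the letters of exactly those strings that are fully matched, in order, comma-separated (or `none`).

A → no match
B → no match
C → match
D → match
E → no match
F → no match — must end with `01`

C, D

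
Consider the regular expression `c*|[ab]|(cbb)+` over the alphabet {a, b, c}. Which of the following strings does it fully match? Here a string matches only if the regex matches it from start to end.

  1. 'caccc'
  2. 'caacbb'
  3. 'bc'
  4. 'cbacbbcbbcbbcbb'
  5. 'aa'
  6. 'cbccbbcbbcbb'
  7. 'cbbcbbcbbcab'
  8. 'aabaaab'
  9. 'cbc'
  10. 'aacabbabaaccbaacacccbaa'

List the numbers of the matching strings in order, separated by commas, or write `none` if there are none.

none

1 → no match
2 → no match
3 → no match
4 → no match
5 → no match
6 → no match
7 → no match
8 → no match
9 → no match
10 → no match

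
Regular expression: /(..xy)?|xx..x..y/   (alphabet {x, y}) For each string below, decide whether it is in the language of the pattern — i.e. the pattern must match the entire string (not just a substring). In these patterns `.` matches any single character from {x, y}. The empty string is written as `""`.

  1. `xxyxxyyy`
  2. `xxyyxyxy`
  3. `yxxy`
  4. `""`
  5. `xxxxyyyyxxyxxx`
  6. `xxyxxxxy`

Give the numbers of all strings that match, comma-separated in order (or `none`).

1, 2, 3, 4, 6

1 → match
2 → match
3 → match
4 → match
5 → no match
6 → match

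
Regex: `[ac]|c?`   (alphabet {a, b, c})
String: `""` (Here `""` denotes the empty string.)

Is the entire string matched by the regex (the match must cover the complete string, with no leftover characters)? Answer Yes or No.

Yes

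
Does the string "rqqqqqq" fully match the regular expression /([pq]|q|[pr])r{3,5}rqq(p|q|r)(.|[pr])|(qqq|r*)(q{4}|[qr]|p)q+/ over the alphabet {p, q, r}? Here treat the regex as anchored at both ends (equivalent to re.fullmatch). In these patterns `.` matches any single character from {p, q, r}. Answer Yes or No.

Yes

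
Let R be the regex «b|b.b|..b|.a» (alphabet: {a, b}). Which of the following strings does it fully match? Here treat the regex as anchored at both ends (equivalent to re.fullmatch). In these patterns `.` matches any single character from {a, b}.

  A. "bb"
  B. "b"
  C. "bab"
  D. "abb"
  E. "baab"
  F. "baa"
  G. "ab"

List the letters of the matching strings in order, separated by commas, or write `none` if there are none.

B, C, D

A → no match
B → match
C → match
D → match
E → no match
F → no match
G → no match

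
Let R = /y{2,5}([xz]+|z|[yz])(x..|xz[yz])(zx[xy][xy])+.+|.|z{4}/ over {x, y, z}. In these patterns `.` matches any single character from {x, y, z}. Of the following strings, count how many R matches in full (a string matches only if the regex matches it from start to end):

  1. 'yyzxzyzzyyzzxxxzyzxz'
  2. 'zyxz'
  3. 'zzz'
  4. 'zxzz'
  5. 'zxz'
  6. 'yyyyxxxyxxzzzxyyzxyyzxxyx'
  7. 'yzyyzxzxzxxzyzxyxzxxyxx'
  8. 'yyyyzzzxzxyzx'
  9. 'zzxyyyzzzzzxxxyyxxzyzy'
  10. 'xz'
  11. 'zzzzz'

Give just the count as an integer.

1 → no match
2 → no match
3 → no match
4 → no match
5 → no match
6 → no match
7 → no match
8 → no match
9 → no match
10 → no match
11 → no match
Total matched: 0

0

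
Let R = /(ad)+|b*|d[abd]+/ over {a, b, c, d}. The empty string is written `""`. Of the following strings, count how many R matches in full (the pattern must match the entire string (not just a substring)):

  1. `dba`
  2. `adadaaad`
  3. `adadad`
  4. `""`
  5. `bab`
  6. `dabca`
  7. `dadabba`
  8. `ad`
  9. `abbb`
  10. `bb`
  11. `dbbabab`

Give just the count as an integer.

7

1. `dba` → match
2. `adadaaad` → no match
3. `adadad` → match
4. `""` → match
5. `bab` → no match
6. `dabca` → no match
7. `dadabba` → match
8. `ad` → match
9. `abbb` → no match
10. `bb` → match
11. `dbbabab` → match
Total matched: 7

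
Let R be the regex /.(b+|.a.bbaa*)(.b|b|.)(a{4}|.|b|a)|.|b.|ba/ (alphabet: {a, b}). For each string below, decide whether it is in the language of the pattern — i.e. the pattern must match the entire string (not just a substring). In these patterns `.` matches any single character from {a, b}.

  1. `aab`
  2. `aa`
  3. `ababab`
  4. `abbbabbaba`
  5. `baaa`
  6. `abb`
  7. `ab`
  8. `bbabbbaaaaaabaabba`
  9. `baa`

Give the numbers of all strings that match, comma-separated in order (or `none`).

none

1. `aab` → no match
2. `aa` → no match
3. `ababab` → no match
4. `abbbabbaba` → no match
5. `baaa` → no match
6. `abb` → no match
7. `ab` → no match
8 → no match
9. `baa` → no match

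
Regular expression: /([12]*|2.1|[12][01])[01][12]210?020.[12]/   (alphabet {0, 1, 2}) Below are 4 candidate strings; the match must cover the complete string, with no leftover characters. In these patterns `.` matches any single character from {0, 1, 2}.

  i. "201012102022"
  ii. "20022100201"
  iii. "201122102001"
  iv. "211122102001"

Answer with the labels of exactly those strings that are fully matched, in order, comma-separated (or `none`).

i, iii, iv

i → match
ii → no match
iii → match
iv → match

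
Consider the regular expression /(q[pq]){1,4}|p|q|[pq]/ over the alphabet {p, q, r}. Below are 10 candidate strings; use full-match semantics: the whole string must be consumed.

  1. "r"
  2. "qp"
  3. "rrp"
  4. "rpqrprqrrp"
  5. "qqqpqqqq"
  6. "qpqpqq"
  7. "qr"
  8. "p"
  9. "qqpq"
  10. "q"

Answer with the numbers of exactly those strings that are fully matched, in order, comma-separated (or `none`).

2, 5, 6, 8, 10

1 → no match
2 → match
3 → no match
4 → no match
5 → match
6 → match
7 → no match
8 → match
9 → no match
10 → match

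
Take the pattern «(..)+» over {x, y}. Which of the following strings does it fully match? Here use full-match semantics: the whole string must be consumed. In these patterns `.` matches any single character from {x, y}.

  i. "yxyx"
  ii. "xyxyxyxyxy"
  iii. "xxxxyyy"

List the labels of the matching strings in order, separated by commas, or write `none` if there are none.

i, ii

i. "yxyx" → match
ii. "xyxyxyxyxy" → match
iii. "xxxxyyy" → no match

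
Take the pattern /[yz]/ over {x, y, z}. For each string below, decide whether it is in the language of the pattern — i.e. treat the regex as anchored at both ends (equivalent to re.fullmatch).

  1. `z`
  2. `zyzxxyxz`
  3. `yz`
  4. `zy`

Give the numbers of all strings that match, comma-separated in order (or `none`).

1

1 → match
2 → no match
3 → no match
4 → no match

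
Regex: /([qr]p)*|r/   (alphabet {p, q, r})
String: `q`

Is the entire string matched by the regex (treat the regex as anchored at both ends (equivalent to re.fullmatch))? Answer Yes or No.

No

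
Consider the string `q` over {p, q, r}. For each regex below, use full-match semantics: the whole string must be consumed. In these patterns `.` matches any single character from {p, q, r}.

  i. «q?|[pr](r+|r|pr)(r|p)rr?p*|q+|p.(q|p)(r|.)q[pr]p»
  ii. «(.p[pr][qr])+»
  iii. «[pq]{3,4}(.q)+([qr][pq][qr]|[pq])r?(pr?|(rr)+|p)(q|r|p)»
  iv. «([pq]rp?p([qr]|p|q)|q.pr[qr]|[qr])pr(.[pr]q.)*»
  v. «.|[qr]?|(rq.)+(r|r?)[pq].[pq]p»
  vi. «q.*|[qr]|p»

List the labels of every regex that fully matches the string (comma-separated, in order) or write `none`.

i, v, vi

i → match
ii → no match
iii → no match
iv → no match
v → match
vi → match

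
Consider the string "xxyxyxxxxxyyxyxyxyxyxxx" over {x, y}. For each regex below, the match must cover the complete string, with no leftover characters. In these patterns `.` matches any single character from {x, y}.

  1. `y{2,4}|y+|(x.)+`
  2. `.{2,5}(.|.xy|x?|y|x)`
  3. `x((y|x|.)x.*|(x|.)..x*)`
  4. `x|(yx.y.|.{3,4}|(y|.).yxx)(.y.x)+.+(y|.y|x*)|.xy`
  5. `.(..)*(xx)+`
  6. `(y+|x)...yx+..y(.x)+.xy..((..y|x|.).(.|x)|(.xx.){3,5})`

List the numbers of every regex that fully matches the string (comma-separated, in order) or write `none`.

4, 5, 6

1 → no match
2 → no match
3 → no match
4 → match
5 → match
6 → match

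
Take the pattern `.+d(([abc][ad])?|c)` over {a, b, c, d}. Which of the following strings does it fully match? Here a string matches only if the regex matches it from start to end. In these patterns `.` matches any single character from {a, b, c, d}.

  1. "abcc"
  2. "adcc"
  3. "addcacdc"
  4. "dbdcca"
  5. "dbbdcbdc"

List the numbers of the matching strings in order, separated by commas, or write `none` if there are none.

1 → no match
2 → no match
3 → match
4 → no match
5 → match

3, 5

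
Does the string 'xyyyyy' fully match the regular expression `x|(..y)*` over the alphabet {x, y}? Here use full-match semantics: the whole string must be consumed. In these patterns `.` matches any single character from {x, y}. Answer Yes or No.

Yes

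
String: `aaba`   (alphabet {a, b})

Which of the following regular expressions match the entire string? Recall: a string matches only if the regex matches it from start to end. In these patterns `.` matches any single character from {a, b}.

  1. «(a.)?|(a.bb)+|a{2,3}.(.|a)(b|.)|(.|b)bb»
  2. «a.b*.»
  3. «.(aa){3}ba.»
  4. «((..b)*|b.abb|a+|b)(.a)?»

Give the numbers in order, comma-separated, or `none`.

1 → no match
2 → match
3 → no match
4 → match

2, 4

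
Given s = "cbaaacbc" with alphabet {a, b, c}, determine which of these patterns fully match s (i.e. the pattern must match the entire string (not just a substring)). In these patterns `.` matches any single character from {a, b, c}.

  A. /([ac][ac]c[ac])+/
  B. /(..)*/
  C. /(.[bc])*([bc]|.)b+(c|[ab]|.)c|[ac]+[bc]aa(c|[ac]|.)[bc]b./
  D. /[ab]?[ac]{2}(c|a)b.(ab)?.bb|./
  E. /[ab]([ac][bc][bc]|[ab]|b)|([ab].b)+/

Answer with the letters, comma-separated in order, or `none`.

A → no match
B → match
C → match
D → no match
E → no match

B, C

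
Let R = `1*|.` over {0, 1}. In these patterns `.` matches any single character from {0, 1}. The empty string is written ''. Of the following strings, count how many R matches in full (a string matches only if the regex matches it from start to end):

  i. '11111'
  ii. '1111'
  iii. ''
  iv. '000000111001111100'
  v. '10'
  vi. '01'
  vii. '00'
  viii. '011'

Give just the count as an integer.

3

i → match
ii → match
iii → match
iv → no match
v → no match
vi → no match
vii → no match
viii → no match
Total matched: 3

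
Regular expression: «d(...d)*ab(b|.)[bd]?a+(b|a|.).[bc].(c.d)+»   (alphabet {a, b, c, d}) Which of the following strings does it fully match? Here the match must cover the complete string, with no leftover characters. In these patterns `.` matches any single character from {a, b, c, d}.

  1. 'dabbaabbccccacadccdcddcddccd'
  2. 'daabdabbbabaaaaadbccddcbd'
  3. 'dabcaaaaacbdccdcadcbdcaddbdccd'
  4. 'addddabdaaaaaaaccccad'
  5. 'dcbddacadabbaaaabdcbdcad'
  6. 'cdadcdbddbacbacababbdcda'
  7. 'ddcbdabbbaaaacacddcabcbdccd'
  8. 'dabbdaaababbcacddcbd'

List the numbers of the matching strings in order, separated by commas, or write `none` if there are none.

1 → no match
2 → no match
3 → no match
4 → no match — must start with 'd'
5 → match
6 → no match — must start with 'd'
7 → no match
8 → no match

5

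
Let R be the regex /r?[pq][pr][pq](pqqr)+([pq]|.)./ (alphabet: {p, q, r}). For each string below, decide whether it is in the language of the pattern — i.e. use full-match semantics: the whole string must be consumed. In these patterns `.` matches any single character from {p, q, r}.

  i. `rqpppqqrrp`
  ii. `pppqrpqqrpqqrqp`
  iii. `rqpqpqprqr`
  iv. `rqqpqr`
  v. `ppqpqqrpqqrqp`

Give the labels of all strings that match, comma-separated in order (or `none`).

i → match
ii → no match
iii → no match
iv → no match
v → match

i, v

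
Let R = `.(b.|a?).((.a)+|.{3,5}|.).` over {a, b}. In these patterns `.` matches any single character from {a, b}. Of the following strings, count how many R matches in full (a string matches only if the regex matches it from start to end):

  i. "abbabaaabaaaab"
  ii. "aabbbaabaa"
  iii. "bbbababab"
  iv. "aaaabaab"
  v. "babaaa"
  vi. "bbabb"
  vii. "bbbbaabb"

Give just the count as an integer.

4

i → no match
ii → no match
iii → match
iv → match
v → match
vi → no match
vii → match
Total matched: 4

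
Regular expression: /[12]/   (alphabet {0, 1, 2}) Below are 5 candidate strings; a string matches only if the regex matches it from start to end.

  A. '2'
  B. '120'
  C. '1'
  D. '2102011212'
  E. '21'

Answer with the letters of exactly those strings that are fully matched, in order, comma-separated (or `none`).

A, C

A. '2' → match
B. '120' → no match
C. '1' → match
D. '2102011212' → no match
E. '21' → no match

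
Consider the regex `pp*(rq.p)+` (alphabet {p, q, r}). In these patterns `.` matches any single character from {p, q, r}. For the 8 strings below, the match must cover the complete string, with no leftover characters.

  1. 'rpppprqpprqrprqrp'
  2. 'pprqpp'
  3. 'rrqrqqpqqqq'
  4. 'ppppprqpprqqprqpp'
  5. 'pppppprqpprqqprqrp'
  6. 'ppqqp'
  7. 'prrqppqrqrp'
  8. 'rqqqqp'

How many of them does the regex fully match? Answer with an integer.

3

1 → no match — must start with 'p'
2 → match
3 → no match — must start with 'p'
4 → match
5 → match
6 → no match
7 → no match
8 → no match — must start with 'p'
Total matched: 3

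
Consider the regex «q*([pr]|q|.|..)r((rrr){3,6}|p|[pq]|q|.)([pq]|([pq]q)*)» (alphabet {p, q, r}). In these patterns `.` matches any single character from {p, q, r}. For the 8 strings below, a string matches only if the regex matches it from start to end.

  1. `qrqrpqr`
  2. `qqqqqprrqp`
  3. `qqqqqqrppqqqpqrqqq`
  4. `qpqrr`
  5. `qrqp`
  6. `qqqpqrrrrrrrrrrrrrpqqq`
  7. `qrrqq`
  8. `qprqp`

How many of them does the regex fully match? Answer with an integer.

6

1 → no match
2 → match
3 → no match
4 → match
5 → match
6 → match
7 → match
8 → match
Total matched: 6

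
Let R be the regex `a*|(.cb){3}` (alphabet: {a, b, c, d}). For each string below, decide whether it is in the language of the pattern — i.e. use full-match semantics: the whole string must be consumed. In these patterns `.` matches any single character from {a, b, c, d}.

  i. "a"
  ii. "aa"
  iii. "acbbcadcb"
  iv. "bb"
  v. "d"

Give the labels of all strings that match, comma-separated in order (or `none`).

i → match
ii → match
iii → no match
iv → no match
v → no match

i, ii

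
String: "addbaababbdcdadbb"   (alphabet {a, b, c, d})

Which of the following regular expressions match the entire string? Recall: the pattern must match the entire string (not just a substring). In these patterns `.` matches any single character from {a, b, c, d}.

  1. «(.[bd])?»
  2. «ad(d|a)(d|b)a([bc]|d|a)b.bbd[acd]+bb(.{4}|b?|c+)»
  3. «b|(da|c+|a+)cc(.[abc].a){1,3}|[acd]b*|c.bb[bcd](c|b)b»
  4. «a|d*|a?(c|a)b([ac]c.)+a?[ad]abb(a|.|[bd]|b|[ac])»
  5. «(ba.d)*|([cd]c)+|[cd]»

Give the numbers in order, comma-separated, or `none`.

2

1 → no match
2 → match
3 → no match
4 → no match
5 → no match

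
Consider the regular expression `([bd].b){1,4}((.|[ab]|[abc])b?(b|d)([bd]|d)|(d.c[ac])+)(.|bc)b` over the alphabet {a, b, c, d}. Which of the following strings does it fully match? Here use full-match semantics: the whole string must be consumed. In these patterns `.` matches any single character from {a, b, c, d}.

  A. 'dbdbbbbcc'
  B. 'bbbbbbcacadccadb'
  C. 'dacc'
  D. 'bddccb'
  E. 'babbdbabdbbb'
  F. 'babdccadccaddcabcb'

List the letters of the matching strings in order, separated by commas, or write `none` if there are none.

E, F

A → no match — must end with 'b'
B → no match
C → no match — must end with 'b'
D → no match
E → match
F → match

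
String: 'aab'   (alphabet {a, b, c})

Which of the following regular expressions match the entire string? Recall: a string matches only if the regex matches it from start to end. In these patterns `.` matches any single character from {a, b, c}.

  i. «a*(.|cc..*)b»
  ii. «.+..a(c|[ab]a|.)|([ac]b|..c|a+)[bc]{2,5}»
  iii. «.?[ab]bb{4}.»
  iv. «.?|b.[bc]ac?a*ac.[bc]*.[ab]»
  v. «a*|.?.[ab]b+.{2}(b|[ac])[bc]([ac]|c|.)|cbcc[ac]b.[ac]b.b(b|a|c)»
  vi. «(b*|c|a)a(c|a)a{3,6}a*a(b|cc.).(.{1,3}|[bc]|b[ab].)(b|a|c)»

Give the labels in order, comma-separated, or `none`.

i → match
ii → no match
iii → no match
iv → no match
v → no match
vi → no match

i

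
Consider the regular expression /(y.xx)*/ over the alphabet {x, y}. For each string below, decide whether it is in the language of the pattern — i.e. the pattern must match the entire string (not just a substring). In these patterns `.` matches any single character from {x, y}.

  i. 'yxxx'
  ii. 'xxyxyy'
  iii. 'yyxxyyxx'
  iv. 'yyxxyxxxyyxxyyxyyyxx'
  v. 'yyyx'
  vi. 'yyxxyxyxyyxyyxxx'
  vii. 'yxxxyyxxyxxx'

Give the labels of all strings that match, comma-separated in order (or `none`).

i → match
ii → no match
iii → match
iv → no match
v → no match
vi → no match
vii → match

i, iii, vii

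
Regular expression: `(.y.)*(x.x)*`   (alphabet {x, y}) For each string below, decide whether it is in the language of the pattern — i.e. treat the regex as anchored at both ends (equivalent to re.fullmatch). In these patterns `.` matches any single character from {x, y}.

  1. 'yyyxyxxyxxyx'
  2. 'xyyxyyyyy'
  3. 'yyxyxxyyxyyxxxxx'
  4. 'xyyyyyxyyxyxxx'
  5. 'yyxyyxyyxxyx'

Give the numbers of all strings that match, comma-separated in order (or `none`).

1 → match
2 → match
3 → no match
4 → no match
5 → match

1, 2, 5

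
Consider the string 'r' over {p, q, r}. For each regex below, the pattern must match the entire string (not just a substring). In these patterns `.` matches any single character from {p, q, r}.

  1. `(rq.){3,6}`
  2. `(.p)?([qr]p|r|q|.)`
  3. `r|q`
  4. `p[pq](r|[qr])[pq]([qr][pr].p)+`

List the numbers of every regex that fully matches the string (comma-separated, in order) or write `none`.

2, 3

1 → no match — must start with 'rq'
2 → match
3 → match
4 → no match — must start with 'p'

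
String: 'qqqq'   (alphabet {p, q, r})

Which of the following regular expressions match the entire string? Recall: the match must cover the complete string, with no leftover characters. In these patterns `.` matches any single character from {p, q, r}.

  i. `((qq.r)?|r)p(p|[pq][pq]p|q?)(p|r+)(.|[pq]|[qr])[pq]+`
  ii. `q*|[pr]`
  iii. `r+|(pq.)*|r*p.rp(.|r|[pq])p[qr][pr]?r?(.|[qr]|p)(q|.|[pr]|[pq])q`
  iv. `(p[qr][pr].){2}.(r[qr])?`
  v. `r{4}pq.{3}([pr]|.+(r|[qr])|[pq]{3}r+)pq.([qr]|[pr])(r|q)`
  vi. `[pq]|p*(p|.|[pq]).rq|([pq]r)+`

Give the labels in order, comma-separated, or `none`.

ii

i → no match
ii → match
iii → no match
iv → no match — must start with 'p'
v → no match — must start with 'r'
vi → no match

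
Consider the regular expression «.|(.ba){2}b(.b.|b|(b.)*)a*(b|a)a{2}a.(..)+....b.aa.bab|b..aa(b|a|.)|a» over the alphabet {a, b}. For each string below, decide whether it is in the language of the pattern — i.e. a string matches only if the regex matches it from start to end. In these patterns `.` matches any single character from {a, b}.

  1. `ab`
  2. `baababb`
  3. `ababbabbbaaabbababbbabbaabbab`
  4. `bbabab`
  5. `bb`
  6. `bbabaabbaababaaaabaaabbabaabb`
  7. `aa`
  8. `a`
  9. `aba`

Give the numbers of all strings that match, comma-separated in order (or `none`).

1 → no match
2 → no match
3 → match
4 → no match
5 → no match
6 → no match
7 → no match
8 → match
9 → no match

3, 8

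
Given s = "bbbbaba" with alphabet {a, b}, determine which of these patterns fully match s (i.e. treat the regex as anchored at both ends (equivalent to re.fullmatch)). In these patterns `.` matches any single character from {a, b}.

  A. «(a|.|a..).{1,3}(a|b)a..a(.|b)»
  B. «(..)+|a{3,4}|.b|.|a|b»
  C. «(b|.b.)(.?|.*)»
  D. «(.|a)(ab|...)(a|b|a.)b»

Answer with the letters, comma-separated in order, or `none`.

C

A → no match
B → no match
C → match
D → no match — must end with "b"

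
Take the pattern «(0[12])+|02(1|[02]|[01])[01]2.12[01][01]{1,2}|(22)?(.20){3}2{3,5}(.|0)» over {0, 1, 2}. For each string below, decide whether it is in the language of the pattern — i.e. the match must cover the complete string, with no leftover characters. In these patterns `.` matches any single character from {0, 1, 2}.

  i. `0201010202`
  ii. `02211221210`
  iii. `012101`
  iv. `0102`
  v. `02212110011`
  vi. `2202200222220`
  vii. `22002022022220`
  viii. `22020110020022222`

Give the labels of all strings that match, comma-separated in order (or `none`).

i, iv, vii

i → match
ii → no match
iii → no match
iv → match
v → no match
vi → no match
vii → match
viii → no match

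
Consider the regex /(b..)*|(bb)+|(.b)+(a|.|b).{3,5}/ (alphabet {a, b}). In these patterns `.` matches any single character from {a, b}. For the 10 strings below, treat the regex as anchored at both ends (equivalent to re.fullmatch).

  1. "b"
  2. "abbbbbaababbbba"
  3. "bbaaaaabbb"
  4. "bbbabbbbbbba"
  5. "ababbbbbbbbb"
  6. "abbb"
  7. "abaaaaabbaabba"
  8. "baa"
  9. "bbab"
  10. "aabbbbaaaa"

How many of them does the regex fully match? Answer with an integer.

2

1. "b" → no match
2 → no match
3. "bbaaaaabbb" → no match
4. "bbbabbbbbbba" → no match
5. "ababbbbbbbbb" → match
6. "abbb" → no match
7 → no match
8. "baa" → match
9. "bbab" → no match
10. "aabbbbaaaa" → no match
Total matched: 2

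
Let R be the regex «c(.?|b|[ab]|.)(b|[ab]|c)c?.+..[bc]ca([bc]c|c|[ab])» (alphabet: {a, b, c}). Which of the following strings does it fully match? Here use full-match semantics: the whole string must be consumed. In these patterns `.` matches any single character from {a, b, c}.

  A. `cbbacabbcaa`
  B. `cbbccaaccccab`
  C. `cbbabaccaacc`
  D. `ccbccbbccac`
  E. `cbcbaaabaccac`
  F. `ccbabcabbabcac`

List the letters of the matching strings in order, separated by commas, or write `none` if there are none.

A → match
B → match
C → no match
D → match
E → match
F → match

A, B, D, E, F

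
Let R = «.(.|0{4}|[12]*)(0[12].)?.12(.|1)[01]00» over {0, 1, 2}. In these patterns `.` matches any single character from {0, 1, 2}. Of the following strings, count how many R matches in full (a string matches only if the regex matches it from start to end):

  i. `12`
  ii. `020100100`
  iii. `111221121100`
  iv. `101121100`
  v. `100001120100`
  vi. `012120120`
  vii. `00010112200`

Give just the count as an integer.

3

i → no match — must end with `00`
ii → no match
iii → match
iv → match
v → match
vi → no match — must end with `00`
vii → no match
Total matched: 3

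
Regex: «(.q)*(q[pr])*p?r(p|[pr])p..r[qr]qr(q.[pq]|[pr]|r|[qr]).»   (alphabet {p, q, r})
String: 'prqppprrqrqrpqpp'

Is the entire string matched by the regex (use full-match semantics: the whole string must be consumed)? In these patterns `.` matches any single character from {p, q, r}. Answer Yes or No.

No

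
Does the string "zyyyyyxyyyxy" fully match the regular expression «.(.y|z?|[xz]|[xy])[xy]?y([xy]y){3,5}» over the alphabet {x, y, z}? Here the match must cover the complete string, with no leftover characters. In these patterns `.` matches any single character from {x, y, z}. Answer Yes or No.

Yes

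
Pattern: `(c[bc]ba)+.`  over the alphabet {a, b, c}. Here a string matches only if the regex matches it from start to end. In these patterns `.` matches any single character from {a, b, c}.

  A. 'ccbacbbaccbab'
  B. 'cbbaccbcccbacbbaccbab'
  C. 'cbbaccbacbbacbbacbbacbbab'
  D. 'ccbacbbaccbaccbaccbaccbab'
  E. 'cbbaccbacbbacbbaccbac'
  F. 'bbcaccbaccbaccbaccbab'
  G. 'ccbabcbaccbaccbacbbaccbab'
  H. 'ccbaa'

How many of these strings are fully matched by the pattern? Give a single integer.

A → match
B → no match
C → match
D → match
E → match
F → no match — must start with 'c'
G → no match
H → match
Total matched: 5

5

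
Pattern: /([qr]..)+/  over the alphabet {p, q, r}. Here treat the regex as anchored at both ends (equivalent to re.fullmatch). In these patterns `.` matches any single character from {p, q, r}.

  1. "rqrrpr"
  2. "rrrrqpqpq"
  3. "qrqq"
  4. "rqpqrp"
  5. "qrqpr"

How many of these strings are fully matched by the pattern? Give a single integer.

1. "rqrrpr" → match
2. "rrrrqpqpq" → match
3. "qrqq" → no match
4. "rqpqrp" → match
5. "qrqpr" → no match
Total matched: 3

3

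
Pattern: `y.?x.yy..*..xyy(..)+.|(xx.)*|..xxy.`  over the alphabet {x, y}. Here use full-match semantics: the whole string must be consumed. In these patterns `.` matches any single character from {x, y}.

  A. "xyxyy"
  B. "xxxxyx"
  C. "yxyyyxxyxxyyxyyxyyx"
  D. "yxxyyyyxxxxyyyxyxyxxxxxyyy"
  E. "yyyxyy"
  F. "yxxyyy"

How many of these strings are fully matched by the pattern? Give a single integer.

3

A. "xyxyy" → no match
B. "xxxxyx" → match
C → match
D → match
E. "yyyxyy" → no match
F. "yxxyyy" → no match
Total matched: 3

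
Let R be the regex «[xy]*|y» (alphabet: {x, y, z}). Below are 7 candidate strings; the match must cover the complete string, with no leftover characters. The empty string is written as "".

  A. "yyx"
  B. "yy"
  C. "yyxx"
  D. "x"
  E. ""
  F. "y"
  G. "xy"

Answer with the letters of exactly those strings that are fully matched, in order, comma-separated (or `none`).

A, B, C, D, E, F, G

A → match
B → match
C → match
D → match
E → match
F → match
G → match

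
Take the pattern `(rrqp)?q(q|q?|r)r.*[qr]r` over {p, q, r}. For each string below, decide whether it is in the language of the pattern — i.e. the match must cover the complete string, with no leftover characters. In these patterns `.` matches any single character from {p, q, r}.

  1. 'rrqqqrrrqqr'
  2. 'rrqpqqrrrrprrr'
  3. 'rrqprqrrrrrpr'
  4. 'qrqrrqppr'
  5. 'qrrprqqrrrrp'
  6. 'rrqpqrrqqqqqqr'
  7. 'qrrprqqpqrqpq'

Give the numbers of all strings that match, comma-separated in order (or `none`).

1. 'rrqqqrrrqqr' → no match
2 → match
3 → no match
4. 'qrqrrqppr' → no match
5. 'qrrprqqrrrrp' → no match — must end with 'r'
6 → match
7 → no match — must end with 'r'

2, 6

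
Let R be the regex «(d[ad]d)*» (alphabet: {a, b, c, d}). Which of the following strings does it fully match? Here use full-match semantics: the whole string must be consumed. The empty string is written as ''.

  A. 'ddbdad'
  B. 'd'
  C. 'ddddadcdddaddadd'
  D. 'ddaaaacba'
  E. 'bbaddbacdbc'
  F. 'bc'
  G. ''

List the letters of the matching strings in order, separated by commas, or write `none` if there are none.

G

A → no match
B → no match
C → no match
D → no match
E → no match
F → no match
G → match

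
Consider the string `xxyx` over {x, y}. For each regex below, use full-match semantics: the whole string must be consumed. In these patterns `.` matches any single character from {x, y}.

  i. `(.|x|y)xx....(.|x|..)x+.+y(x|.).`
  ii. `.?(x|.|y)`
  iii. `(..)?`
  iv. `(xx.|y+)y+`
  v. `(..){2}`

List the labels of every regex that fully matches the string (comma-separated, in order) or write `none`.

i → no match
ii → no match
iii → no match
iv → no match — must end with `y`
v → match

v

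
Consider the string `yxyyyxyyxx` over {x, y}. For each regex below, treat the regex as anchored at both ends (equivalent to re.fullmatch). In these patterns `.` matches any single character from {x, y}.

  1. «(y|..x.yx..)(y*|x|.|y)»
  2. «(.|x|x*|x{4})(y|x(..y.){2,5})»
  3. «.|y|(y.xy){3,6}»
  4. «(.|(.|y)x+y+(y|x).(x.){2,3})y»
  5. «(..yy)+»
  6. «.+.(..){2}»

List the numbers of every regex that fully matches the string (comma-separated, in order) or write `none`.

1 → no match
2 → no match
3 → no match
4 → no match — must end with `y`
5 → no match — must end with `yy`
6 → match

6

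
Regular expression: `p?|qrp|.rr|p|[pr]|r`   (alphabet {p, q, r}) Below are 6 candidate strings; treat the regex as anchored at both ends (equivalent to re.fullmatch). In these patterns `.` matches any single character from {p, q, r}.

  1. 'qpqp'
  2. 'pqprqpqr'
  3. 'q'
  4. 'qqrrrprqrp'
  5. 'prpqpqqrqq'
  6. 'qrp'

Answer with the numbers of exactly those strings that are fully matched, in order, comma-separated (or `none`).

6

1 → no match
2 → no match
3 → no match
4 → no match
5 → no match
6 → match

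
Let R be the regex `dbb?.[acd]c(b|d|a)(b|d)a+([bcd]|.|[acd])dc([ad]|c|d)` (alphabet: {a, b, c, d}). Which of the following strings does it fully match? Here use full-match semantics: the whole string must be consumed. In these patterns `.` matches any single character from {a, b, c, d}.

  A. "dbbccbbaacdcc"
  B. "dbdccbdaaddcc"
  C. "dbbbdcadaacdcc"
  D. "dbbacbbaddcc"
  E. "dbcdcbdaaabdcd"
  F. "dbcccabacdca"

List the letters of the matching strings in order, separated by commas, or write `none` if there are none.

A → match
B → match
C → match
D → match
E → match
F → match

A, B, C, D, E, F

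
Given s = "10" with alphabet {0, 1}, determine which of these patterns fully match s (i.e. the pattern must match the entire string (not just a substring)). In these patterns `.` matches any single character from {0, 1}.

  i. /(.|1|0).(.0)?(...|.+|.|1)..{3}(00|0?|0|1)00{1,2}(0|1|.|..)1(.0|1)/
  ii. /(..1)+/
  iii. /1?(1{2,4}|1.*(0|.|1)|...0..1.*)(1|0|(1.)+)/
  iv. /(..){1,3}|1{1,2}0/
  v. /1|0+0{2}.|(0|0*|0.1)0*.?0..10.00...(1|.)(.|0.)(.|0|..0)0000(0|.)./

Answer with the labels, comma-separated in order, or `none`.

iv

i → no match
ii → no match — must end with "1"
iii → no match
iv → match
v → no match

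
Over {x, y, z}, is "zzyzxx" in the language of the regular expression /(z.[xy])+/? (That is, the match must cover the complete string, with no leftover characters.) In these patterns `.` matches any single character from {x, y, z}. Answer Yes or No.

Yes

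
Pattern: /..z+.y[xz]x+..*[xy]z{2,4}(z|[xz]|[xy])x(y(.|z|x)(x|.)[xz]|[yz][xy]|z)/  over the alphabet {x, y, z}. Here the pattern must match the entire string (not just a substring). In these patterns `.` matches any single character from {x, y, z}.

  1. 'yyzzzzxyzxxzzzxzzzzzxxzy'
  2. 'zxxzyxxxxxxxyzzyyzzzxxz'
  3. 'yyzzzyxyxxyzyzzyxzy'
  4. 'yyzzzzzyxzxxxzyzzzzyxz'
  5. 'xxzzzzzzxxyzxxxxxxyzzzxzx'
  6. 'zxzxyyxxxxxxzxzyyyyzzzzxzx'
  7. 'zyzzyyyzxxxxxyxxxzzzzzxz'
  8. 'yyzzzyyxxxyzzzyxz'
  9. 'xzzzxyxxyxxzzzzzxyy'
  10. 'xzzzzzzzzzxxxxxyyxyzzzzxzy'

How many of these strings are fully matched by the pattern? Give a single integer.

2

1 → no match
2 → no match
3 → no match
4 → no match
5 → no match
6 → no match
7 → no match
8 → match
9 → match
10 → no match
Total matched: 2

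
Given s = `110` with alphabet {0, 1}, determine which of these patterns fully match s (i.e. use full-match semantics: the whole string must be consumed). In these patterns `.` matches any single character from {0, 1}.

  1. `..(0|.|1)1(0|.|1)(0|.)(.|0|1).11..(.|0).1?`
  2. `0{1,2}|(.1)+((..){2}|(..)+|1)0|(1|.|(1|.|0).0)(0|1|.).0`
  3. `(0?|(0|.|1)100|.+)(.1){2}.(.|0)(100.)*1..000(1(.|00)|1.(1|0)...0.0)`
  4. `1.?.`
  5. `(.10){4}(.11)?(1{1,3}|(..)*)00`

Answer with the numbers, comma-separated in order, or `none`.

4

1 → no match
2 → no match
3 → no match
4 → match
5 → no match — must end with `00`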